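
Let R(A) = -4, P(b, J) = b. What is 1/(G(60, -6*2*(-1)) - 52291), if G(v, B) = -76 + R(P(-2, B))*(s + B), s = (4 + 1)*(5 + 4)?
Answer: -1/52595 ≈ -1.9013e-5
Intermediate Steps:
s = 45 (s = 5*9 = 45)
G(v, B) = -256 - 4*B (G(v, B) = -76 - 4*(45 + B) = -76 + (-180 - 4*B) = -256 - 4*B)
1/(G(60, -6*2*(-1)) - 52291) = 1/((-256 - 4*(-6*2)*(-1)) - 52291) = 1/((-256 - (-48)*(-1)) - 52291) = 1/((-256 - 4*12) - 52291) = 1/((-256 - 48) - 52291) = 1/(-304 - 52291) = 1/(-52595) = -1/52595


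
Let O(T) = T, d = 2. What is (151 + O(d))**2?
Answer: 23409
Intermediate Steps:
(151 + O(d))**2 = (151 + 2)**2 = 153**2 = 23409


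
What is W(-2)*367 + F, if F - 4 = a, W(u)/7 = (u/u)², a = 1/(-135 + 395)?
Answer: 668981/260 ≈ 2573.0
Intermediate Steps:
a = 1/260 ≈ 0.0038462
W(u) = 7 (W(u) = 7*(u/u)² = 7*1² = 7*1 = 7)
F = 1041/260 (F = 4 + 1/260 = 1041/260 ≈ 4.0038)
W(-2)*367 + F = 7*367 + 1041/260 = 2569 + 1041/260 = 668981/260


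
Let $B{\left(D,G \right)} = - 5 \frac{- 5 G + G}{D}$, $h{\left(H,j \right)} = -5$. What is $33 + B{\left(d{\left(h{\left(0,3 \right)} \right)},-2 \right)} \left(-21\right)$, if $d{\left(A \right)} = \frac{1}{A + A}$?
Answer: $-8367$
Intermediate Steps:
$d{\left(A \right)} = \frac{1}{2 A}$
$B{\left(D,G \right)} = \frac{20 G}{D}$ ($B{\left(D,G \right)} = - 5 \frac{\left(-4\right) G}{D} = - 5 \left(- \frac{4 G}{D}\right) = \frac{20 G}{D}$)
$33 + B{\left(d{\left(h{\left(0,3 \right)} \right)},-2 \right)} \left(-21\right) = 33 + 20 \left(-2\right) \frac{1}{\frac{1}{2} \frac{1}{-5}} \left(-21\right) = 33 + 20 \left(-2\right) \frac{1}{\frac{1}{2} \left(- \frac{1}{5}\right)} \left(-21\right) = 33 + 20 \left(-2\right) \frac{1}{- \frac{1}{10}} \left(-21\right) = 33 + 20 \left(-2\right) \left(-10\right) \left(-21\right) = 33 + 400 \left(-21\right) = 33 - 8400 = -8367$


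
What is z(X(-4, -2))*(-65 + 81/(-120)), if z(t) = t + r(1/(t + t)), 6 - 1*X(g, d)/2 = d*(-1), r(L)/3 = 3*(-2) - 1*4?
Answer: 28897/20 ≈ 1444.8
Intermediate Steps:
r(L) = -30 (r(L) = 3*(3*(-2) - 1*4) = 3*(-6 - 4) = 3*(-10) = -30)
X(g, d) = 12 + 2*d (X(g, d) = 12 - 2*d*(-1) = 12 - (-2)*d = 12 + 2*d)
z(t) = -30 + t (z(t) = t - 30 = -30 + t)
z(X(-4, -2))*(-65 + 81/(-120)) = (-30 + (12 + 2*(-2)))*(-65 + 81/(-120)) = (-30 + (12 - 4))*(-65 + 81*(-1/120)) = (-30 + 8)*(-65 - 27/40) = -22*(-2627/40) = 28897/20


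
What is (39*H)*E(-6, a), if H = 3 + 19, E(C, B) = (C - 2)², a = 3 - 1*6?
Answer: 54912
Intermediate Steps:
a = -3 (a = 3 - 6 = -3)
E(C, B) = (-2 + C)²
H = 22
(39*H)*E(-6, a) = (39*22)*(-2 - 6)² = 858*(-8)² = 858*64 = 54912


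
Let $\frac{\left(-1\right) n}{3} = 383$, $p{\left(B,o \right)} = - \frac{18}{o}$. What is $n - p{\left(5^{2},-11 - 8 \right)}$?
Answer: $- \frac{21849}{19} \approx -1149.9$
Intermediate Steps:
$n = -1149$ ($n = \left(-3\right) 383 = -1149$)
$n - p{\left(5^{2},-11 - 8 \right)} = -1149 - - \frac{18}{-11 - 8} = -1149 - - \frac{18}{-19} = -1149 - \left(-18\right) \left(- \frac{1}{19}\right) = -1149 - \frac{18}{19} = - \frac{21849}{19}$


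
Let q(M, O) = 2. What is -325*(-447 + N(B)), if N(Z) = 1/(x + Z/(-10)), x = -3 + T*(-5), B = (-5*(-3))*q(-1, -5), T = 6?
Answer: 5230225/36 ≈ 1.4528e+5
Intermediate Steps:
B = 30 (B = -5*(-3)*2 = 15*2 = 30)
x = -33 (x = -3 + 6*(-5) = -3 - 30 = -33)
N(Z) = 1/(-33 - Z/10) (N(Z) = 1/(-33 + Z/(-10)) = 1/(-33 + Z*(-⅒)) = 1/(-33 - Z/10))
-325*(-447 + N(B)) = -325*(-447 - 10/(330 + 30)) = -325*(-447 - 10/360) = -325*(-447 - 10*1/360) = -325*(-447 - 1/36) = -325*(-16093/36) = 5230225/36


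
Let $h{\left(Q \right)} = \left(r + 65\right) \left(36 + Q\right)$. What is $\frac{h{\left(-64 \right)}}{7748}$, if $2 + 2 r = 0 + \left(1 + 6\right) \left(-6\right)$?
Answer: $- \frac{301}{1937} \approx -0.1554$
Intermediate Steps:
$r = -22$ ($r = -1 + \frac{0 + \left(1 + 6\right) \left(-6\right)}{2} = -1 + \frac{0 + 7 \left(-6\right)}{2} = -1 + \frac{0 - 42}{2} = -1 + \frac{1}{2} \left(-42\right) = -1 - 21 = -22$)
$h{\left(Q \right)} = 1548 + 43 Q$ ($h{\left(Q \right)} = \left(-22 + 65\right) \left(36 + Q\right) = 43 \left(36 + Q\right) = 1548 + 43 Q$)
$\frac{h{\left(-64 \right)}}{7748} = \frac{1548 + 43 \left(-64\right)}{7748} = \left(1548 - 2752\right) \frac{1}{7748} = \left(-1204\right) \frac{1}{7748} = - \frac{301}{1937}$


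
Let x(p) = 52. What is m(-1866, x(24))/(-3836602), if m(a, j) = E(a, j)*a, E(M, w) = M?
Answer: -1740978/1918301 ≈ -0.90756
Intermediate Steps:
m(a, j) = a² (m(a, j) = a*a = a²)
m(-1866, x(24))/(-3836602) = (-1866)²/(-3836602) = 3481956*(-1/3836602) = -1740978/1918301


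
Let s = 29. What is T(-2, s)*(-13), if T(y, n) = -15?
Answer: 195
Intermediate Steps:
T(-2, s)*(-13) = -15*(-13) = 195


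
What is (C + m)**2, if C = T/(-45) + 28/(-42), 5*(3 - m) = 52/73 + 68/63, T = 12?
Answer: 1543154089/528770025 ≈ 2.9184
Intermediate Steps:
m = 12149/4599 (m = 3 - (52/73 + 68/63)/5 = 3 - 1/5*8240/4599 = 3 - 1648/4599 = 12149/4599 ≈ 2.6417)
C = -14/15 (C = 12/(-45) + 28/(-42) = 12*(-1/45) + 28*(-1/42) = -4/15 - 2/3 = -14/15 ≈ -0.93333)
(C + m)**2 = (-14/15 + 12149/4599)**2 = (39283/22995)**2 = 1543154089/528770025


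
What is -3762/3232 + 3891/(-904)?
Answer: -998535/182608 ≈ -5.4682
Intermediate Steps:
-3762/3232 + 3891/(-904) = -3762*1/3232 + 3891*(-1/904) = -1881/1616 - 3891/904 = -998535/182608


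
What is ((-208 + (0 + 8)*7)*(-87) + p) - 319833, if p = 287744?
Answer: -18865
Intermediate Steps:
((-208 + (0 + 8)*7)*(-87) + p) - 319833 = ((-208 + (0 + 8)*7)*(-87) + 287744) - 319833 = ((-208 + 8*7)*(-87) + 287744) - 319833 = ((-208 + 56)*(-87) + 287744) - 319833 = (-152*(-87) + 287744) - 319833 = (13224 + 287744) - 319833 = 300968 - 319833 = -18865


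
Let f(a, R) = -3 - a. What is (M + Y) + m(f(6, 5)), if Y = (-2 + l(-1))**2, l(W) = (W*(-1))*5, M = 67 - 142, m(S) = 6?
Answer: -60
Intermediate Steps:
M = -75
l(W) = -5*W (l(W) = -W*5 = -5*W)
Y = 9 (Y = (-2 - 5*(-1))**2 = (-2 + 5)**2 = 3**2 = 9)
(M + Y) + m(f(6, 5)) = (-75 + 9) + 6 = -66 + 6 = -60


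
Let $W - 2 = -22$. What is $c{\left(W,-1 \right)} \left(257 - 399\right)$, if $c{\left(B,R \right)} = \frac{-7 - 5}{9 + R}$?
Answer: $213$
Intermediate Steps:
$W = -20$ ($W = 2 - 22 = -20$)
$c{\left(B,R \right)} = - \frac{12}{9 + R}$
$c{\left(W,-1 \right)} \left(257 - 399\right) = - \frac{12}{9 - 1} \left(257 - 399\right) = - \frac{12}{8} \left(-142\right) = \left(-12\right) \frac{1}{8} \left(-142\right) = \left(- \frac{3}{2}\right) \left(-142\right) = 213$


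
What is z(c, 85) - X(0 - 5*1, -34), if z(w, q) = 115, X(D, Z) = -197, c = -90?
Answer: 312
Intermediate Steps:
z(c, 85) - X(0 - 5*1, -34) = 115 - 1*(-197) = 115 + 197 = 312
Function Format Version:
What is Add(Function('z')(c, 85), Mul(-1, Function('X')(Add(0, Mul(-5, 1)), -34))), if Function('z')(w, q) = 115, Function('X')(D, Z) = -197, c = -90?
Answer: 312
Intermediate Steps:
Add(Function('z')(c, 85), Mul(-1, Function('X')(Add(0, Mul(-5, 1)), -34))) = Add(115, Mul(-1, -197)) = Add(115, 197) = 312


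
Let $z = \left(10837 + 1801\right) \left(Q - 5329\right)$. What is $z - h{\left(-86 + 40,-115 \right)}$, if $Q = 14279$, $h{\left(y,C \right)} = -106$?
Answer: $113110206$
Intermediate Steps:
$z = 113110100$ ($z = \left(10837 + 1801\right) \left(14279 - 5329\right) = 12638 \cdot 8950 = 113110100$)
$z - h{\left(-86 + 40,-115 \right)} = 113110100 - -106 = 113110100 + 106 = 113110206$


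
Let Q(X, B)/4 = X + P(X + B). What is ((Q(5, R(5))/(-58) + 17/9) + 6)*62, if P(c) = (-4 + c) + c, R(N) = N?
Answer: 104222/261 ≈ 399.32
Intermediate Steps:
P(c) = -4 + 2*c
Q(X, B) = -16 + 8*B + 12*X (Q(X, B) = 4*(X + (-4 + 2*(X + B))) = 4*(X + (-4 + 2*(B + X))) = 4*(X + (-4 + (2*B + 2*X))) = 4*(X + (-4 + 2*B + 2*X)) = 4*(-4 + 2*B + 3*X) = -16 + 8*B + 12*X)
((Q(5, R(5))/(-58) + 17/9) + 6)*62 = (((-16 + 8*5 + 12*5)/(-58) + 17/9) + 6)*62 = (((-16 + 40 + 60)*(-1/58) + 17*(1/9)) + 6)*62 = ((84*(-1/58) + 17/9) + 6)*62 = ((-42/29 + 17/9) + 6)*62 = (115/261 + 6)*62 = (1681/261)*62 = 104222/261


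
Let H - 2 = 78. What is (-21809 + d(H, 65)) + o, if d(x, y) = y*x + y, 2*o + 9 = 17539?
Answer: -7779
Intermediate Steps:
H = 80 (H = 2 + 78 = 80)
o = 8765 (o = -9/2 + (1/2)*17539 = -9/2 + 17539/2 = 8765)
d(x, y) = y + x*y (d(x, y) = x*y + y = y + x*y)
(-21809 + d(H, 65)) + o = (-21809 + 65*(1 + 80)) + 8765 = (-21809 + 65*81) + 8765 = (-21809 + 5265) + 8765 = -16544 + 8765 = -7779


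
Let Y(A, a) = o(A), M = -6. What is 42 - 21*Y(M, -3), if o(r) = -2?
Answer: 84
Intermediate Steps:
Y(A, a) = -2
42 - 21*Y(M, -3) = 42 - 21*(-2) = 42 + 42 = 84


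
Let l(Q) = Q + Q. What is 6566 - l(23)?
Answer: 6520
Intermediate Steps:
l(Q) = 2*Q
6566 - l(23) = 6566 - 2*23 = 6566 - 1*46 = 6566 - 46 = 6520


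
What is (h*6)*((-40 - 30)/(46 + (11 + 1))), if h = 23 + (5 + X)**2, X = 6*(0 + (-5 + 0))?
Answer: -136080/29 ≈ -4692.4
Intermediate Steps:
X = -30 (X = 6*(0 - 5) = 6*(-5) = -30)
h = 648 (h = 23 + (5 - 30)**2 = 23 + (-25)**2 = 23 + 625 = 648)
(h*6)*((-40 - 30)/(46 + (11 + 1))) = (648*6)*((-40 - 30)/(46 + (11 + 1))) = 3888*(-70/(46 + 12)) = 3888*(-70/58) = 3888*(-70*1/58) = 3888*(-35/29) = -136080/29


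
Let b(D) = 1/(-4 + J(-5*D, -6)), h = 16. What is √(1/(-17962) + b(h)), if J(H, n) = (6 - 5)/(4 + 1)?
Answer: 9*I*√378477302/341278 ≈ 0.51304*I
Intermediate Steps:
J(H, n) = ⅕ (J(H, n) = 1/5 = 1*(⅕) = ⅕)
b(D) = -5/19 (b(D) = 1/(-4 + ⅕) = 1/(-19/5) = -5/19)
√(1/(-17962) + b(h)) = √(1/(-17962) - 5/19) = √(-1/17962 - 5/19) = √(-89829/341278) = 9*I*√378477302/341278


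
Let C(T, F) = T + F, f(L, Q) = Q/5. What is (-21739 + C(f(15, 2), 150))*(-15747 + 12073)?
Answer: 396582582/5 ≈ 7.9316e+7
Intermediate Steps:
f(L, Q) = Q/5 (f(L, Q) = Q*(1/5) = Q/5)
C(T, F) = F + T
(-21739 + C(f(15, 2), 150))*(-15747 + 12073) = (-21739 + (150 + (1/5)*2))*(-15747 + 12073) = (-21739 + (150 + 2/5))*(-3674) = (-21739 + 752/5)*(-3674) = -107943/5*(-3674) = 396582582/5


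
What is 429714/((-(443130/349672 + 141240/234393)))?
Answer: -5869941159986424/25542373895 ≈ -2.2981e+5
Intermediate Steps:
429714/((-(443130/349672 + 141240/234393))) = 429714/((-(443130*(1/349672) + 141240*(1/234393)))) = 429714/((-(221565/174836 + 47080/78131))) = 429714/((-1*25542373895/13660111516)) = 429714/(-25542373895/13660111516) = 429714*(-13660111516/25542373895) = -5869941159986424/25542373895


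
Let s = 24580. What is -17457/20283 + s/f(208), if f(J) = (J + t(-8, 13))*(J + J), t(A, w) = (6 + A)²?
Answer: -86750967/149066528 ≈ -0.58196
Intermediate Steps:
f(J) = 2*J*(4 + J) (f(J) = (J + (6 - 8)²)*(J + J) = (J + (-2)²)*(2*J) = (J + 4)*(2*J) = (4 + J)*(2*J) = 2*J*(4 + J))
-17457/20283 + s/f(208) = -17457/20283 + 24580/((2*208*(4 + 208))) = -17457*1/20283 + 24580/((2*208*212)) = -5819/6761 + 24580/88192 = -5819/6761 + 24580*(1/88192) = -5819/6761 + 6145/22048 = -86750967/149066528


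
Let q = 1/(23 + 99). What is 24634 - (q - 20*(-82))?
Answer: 2805267/122 ≈ 22994.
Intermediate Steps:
q = 1/122 ≈ 0.0081967
24634 - (q - 20*(-82)) = 24634 - (1/122 - 20*(-82)) = 24634 - (1/122 + 1640) = 24634 - 1*200081/122 = 24634 - 200081/122 = 2805267/122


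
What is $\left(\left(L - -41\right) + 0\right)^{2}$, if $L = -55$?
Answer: $196$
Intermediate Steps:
$\left(\left(L - -41\right) + 0\right)^{2} = \left(\left(-55 - -41\right) + 0\right)^{2} = \left(\left(-55 + 41\right) + 0\right)^{2} = \left(-14 + 0\right)^{2} = \left(-14\right)^{2} = 196$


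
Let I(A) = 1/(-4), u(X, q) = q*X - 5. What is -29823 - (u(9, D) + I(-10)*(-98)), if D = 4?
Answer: -59757/2 ≈ -29879.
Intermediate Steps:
u(X, q) = -5 + X*q (u(X, q) = X*q - 5 = -5 + X*q)
I(A) = -1/4
-29823 - (u(9, D) + I(-10)*(-98)) = -29823 - ((-5 + 9*4) - 1/4*(-98)) = -29823 - ((-5 + 36) + 49/2) = -29823 - (31 + 49/2) = -29823 - 1*111/2 = -29823 - 111/2 = -59757/2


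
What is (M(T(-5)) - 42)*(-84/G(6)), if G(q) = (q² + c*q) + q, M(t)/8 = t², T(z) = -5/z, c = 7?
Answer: 34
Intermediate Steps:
M(t) = 8*t²
G(q) = q² + 8*q (G(q) = (q² + 7*q) + q = q² + 8*q)
(M(T(-5)) - 42)*(-84/G(6)) = (8*(-5/(-5))² - 42)*(-84*1/(6*(8 + 6))) = (8*(-5*(-⅕))² - 42)*(-84/(6*14)) = (8*1² - 42)*(-84/84) = (8*1 - 42)*(-84*1/84) = (8 - 42)*(-1) = -34*(-1) = 34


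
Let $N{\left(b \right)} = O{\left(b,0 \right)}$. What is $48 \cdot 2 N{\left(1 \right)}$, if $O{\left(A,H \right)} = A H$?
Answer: $0$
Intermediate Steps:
$N{\left(b \right)} = 0$ ($N{\left(b \right)} = b 0 = 0$)
$48 \cdot 2 N{\left(1 \right)} = 48 \cdot 2 \cdot 0 = 48 \cdot 0 = 0$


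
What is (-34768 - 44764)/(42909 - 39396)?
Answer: -79532/3513 ≈ -22.639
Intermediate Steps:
(-34768 - 44764)/(42909 - 39396) = -79532/3513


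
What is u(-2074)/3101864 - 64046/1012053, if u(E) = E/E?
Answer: -198660969691/3139250766792 ≈ -0.063283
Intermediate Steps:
u(E) = 1
u(-2074)/3101864 - 64046/1012053 = 1/3101864 - 64046/1012053 = -198660969691/3139250766792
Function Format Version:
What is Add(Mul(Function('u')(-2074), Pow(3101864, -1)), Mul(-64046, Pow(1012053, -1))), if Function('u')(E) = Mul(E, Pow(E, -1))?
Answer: Rational(-198660969691, 3139250766792) ≈ -0.063283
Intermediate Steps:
Function('u')(E) = 1
Add(Mul(Function('u')(-2074), Pow(3101864, -1)), Mul(-64046, Pow(1012053, -1))) = Add(Mul(1, Pow(3101864, -1)), Mul(-64046, Pow(1012053, -1))) = Add(Mul(1, Rational(1, 3101864)), Mul(-64046, Rational(1, 1012053))) = Add(Rational(1, 3101864), Rational(-64046, 1012053)) = Rational(-198660969691, 3139250766792)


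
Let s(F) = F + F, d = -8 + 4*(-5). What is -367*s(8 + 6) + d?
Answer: -10304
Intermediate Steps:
d = -28 (d = -8 - 20 = -28)
s(F) = 2*F
-367*s(8 + 6) + d = -734*(8 + 6) - 28 = -734*14 - 28 = -367*28 - 28 = -10276 - 28 = -10304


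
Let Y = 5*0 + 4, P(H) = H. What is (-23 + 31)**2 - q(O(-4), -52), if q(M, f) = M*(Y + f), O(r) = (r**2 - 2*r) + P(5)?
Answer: 1456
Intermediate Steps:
Y = 4 (Y = 0 + 4 = 4)
O(r) = 5 + r**2 - 2*r (O(r) = (r**2 - 2*r) + 5 = 5 + r**2 - 2*r)
q(M, f) = M*(4 + f)
(-23 + 31)**2 - q(O(-4), -52) = (-23 + 31)**2 - (5 + (-4)**2 - 2*(-4))*(4 - 52) = 8**2 - (5 + 16 + 8)*(-48) = 64 - 29*(-48) = 64 - 1*(-1392) = 64 + 1392 = 1456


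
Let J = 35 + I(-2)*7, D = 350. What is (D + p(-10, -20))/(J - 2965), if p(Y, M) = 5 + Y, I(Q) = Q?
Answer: -15/128 ≈ -0.11719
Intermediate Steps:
J = 21 (J = 35 - 2*7 = 35 - 14 = 21)
(D + p(-10, -20))/(J - 2965) = (350 + (5 - 10))/(21 - 2965) = (350 - 5)/(-2944) = 345*(-1/2944) = -15/128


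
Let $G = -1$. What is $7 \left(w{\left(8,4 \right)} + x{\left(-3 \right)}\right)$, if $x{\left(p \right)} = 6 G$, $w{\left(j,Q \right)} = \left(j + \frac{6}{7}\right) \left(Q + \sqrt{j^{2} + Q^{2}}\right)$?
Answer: $206 + 248 \sqrt{5} \approx 760.54$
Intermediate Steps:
$w{\left(j,Q \right)} = \left(\frac{6}{7} + j\right) \left(Q + \sqrt{Q^{2} + j^{2}}\right)$ ($w{\left(j,Q \right)} = \left(j + 6 \cdot \frac{1}{7}\right) \left(Q + \sqrt{Q^{2} + j^{2}}\right) = \left(j + \frac{6}{7}\right) \left(Q + \sqrt{Q^{2} + j^{2}}\right) = \left(\frac{6}{7} + j\right) \left(Q + \sqrt{Q^{2} + j^{2}}\right)$)
$x{\left(p \right)} = -6$ ($x{\left(p \right)} = 6 \left(-1\right) = -6$)
$7 \left(w{\left(8,4 \right)} + x{\left(-3 \right)}\right) = 7 \left(\left(\frac{6}{7} \cdot 4 + \frac{6 \sqrt{4^{2} + 8^{2}}}{7} + 4 \cdot 8 + 8 \sqrt{4^{2} + 8^{2}}\right) - 6\right) = 7 \left(\left(\frac{24}{7} + \frac{6 \sqrt{16 + 64}}{7} + 32 + 8 \sqrt{16 + 64}\right) - 6\right) = 7 \left(\left(\frac{24}{7} + \frac{6 \sqrt{80}}{7} + 32 + 8 \sqrt{80}\right) - 6\right) = 7 \left(\left(\frac{24}{7} + \frac{6 \cdot 4 \sqrt{5}}{7} + 32 + 8 \cdot 4 \sqrt{5}\right) - 6\right) = 7 \left(\left(\frac{24}{7} + \frac{24 \sqrt{5}}{7} + 32 + 32 \sqrt{5}\right) - 6\right) = 7 \left(\left(\frac{248}{7} + \frac{248 \sqrt{5}}{7}\right) - 6\right) = 7 \left(\frac{206}{7} + \frac{248 \sqrt{5}}{7}\right) = 206 + 248 \sqrt{5}$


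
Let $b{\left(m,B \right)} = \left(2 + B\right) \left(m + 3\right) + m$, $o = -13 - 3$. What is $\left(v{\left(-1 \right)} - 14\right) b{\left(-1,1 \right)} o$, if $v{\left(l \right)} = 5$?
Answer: $720$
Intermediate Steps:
$o = -16$
$b{\left(m,B \right)} = m + \left(2 + B\right) \left(3 + m\right)$ ($b{\left(m,B \right)} = \left(2 + B\right) \left(3 + m\right) + m = m + \left(2 + B\right) \left(3 + m\right)$)
$\left(v{\left(-1 \right)} - 14\right) b{\left(-1,1 \right)} o = \left(5 - 14\right) \left(6 + 3 \cdot 1 + 3 \left(-1\right) + 1 \left(-1\right)\right) \left(-16\right) = \left(5 - 14\right) \left(6 + 3 - 3 - 1\right) \left(-16\right) = \left(-9\right) 5 \left(-16\right) = \left(-45\right) \left(-16\right) = 720$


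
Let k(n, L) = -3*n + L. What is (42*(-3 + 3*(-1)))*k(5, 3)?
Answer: 3024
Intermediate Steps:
k(n, L) = L - 3*n
(42*(-3 + 3*(-1)))*k(5, 3) = (42*(-3 + 3*(-1)))*(3 - 3*5) = (42*(-3 - 3))*(3 - 15) = (42*(-6))*(-12) = -252*(-12) = 3024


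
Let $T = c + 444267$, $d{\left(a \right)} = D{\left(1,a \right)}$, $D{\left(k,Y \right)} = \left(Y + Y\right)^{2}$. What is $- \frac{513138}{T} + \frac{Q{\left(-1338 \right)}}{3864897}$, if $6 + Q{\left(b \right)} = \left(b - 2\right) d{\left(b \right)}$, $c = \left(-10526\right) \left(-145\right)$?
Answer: $- \frac{6303560192416696}{2538640846563} \approx -2483.0$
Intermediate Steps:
$D{\left(k,Y \right)} = 4 Y^{2}$ ($D{\left(k,Y \right)} = \left(2 Y\right)^{2} = 4 Y^{2}$)
$c = 1526270$
$d{\left(a \right)} = 4 a^{2}$
$T = 1970537$ ($T = 1526270 + 444267 = 1970537$)
$Q{\left(b \right)} = -6 + 4 b^{2} \left(-2 + b\right)$ ($Q{\left(b \right)} = -6 + \left(b - 2\right) 4 b^{2} = -6 + \left(-2 + b\right) 4 b^{2} = -6 + 4 b^{2} \left(-2 + b\right)$)
$- \frac{513138}{T} + \frac{Q{\left(-1338 \right)}}{3864897} = - \frac{513138}{1970537} + \frac{-6 - 8 \left(-1338\right)^{2} + 4 \left(-1338\right)^{3}}{3864897} = \left(-513138\right) \frac{1}{1970537} + \left(-6 - 14321952 + 4 \left(-2395346472\right)\right) \frac{1}{3864897} = - \frac{513138}{1970537} + \left(-6 - 14321952 - 9581385888\right) \frac{1}{3864897} = - \frac{513138}{1970537} - \frac{3198569282}{1288299} = - \frac{6303560192416696}{2538640846563}$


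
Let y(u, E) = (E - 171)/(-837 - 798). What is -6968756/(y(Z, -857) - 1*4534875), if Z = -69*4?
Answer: 11393916060/7414519597 ≈ 1.5367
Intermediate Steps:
Z = -276
y(u, E) = 57/545 - E/1635 (y(u, E) = (-171 + E)/(-1635) = (-171 + E)*(-1/1635) = 57/545 - E/1635)
-6968756/(y(Z, -857) - 1*4534875) = -6968756/((57/545 - 1/1635*(-857)) - 1*4534875) = -6968756/((57/545 + 857/1635) - 4534875) = -6968756/(1028/1635 - 4534875) = -6968756/(-7414519597/1635) = -6968756*(-1635/7414519597) = 11393916060/7414519597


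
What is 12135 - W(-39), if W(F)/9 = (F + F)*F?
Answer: -15243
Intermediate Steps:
W(F) = 18*F**2 (W(F) = 9*((F + F)*F) = 9*((2*F)*F) = 9*(2*F**2) = 18*F**2)
12135 - W(-39) = 12135 - 18*(-39)**2 = 12135 - 18*1521 = 12135 - 1*27378 = 12135 - 27378 = -15243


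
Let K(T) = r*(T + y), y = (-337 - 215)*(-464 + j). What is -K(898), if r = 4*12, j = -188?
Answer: -17318496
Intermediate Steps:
r = 48
y = 359904 (y = (-337 - 215)*(-464 - 188) = -552*(-652) = 359904)
K(T) = 17275392 + 48*T (K(T) = 48*(T + 359904) = 48*(359904 + T) = 17275392 + 48*T)
-K(898) = -(17275392 + 48*898) = -(17275392 + 43104) = -1*17318496 = -17318496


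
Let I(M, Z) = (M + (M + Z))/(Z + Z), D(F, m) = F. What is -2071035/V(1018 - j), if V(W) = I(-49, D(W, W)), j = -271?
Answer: -1779709410/397 ≈ -4.4829e+6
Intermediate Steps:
I(M, Z) = (Z + 2*M)/(2*Z) (I(M, Z) = (Z + 2*M)/((2*Z)) = (Z + 2*M)*(1/(2*Z)) = (Z + 2*M)/(2*Z))
V(W) = (-49 + W/2)/W
-2071035/V(1018 - j) = -2071035*2*(1018 - 1*(-271))/(-98 + (1018 - 1*(-271))) = -2071035*2*(1018 + 271)/(-98 + (1018 + 271)) = -2071035*2578/(-98 + 1289) = -2071035/((½)*(1/1289)*1191) = -2071035/1191/2578 = -2071035*2578/1191 = -1779709410/397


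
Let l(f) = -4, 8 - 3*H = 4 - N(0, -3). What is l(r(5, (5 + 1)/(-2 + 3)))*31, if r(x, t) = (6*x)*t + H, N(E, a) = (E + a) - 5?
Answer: -124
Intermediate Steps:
N(E, a) = -5 + E + a
H = -4/3 (H = 8/3 - (4 - (-5 + 0 - 3))/3 = 8/3 - (4 - 1*(-8))/3 = 8/3 - (4 + 8)/3 = 8/3 - ⅓*12 = 8/3 - 4 = -4/3 ≈ -1.3333)
r(x, t) = -4/3 + 6*t*x (r(x, t) = (6*x)*t - 4/3 = 6*t*x - 4/3 = -4/3 + 6*t*x)
l(r(5, (5 + 1)/(-2 + 3)))*31 = -4*31 = -124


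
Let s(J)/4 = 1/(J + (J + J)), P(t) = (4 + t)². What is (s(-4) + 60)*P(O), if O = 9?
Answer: 30251/3 ≈ 10084.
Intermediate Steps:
s(J) = 4/(3*J) (s(J) = 4/(J + (J + J)) = 4/(J + 2*J) = 4/((3*J)) = 4*(1/(3*J)) = 4/(3*J))
(s(-4) + 60)*P(O) = ((4/3)/(-4) + 60)*(4 + 9)² = ((4/3)*(-¼) + 60)*13² = (-⅓ + 60)*169 = (179/3)*169 = 30251/3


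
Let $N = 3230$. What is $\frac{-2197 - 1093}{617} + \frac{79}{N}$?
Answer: $- \frac{10577957}{1992910} \approx -5.3078$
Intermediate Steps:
$\frac{-2197 - 1093}{617} + \frac{79}{N} = \frac{-2197 - 1093}{617} + \frac{79}{3230} = \left(-3290\right) \frac{1}{617} + 79 \cdot \frac{1}{3230} = - \frac{3290}{617} + \frac{79}{3230} = - \frac{10577957}{1992910}$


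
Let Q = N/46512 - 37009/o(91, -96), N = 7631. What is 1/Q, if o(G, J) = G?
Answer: -604656/245809741 ≈ -0.0024599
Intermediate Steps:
Q = -245809741/604656 (Q = 7631/46512 - 37009/91 = 7631*(1/46512) - 37009*1/91 = 7631/46512 - 5287/13 = -245809741/604656 ≈ -406.53)
1/Q = 1/(-245809741/604656) = -604656/245809741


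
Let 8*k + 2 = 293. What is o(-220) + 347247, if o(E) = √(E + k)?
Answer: 347247 + I*√2938/4 ≈ 3.4725e+5 + 13.551*I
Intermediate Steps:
k = 291/8 (k = -¼ + (⅛)*293 = -¼ + 293/8 = 291/8 ≈ 36.375)
o(E) = √(291/8 + E) (o(E) = √(E + 291/8) = √(291/8 + E))
o(-220) + 347247 = √(582 + 16*(-220))/4 + 347247 = √(582 - 3520)/4 + 347247 = √(-2938)/4 + 347247 = (I*√2938)/4 + 347247 = I*√2938/4 + 347247 = 347247 + I*√2938/4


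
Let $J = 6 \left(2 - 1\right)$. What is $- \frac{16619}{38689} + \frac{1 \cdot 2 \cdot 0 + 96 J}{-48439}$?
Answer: $- \frac{827292605}{1874056471} \approx -0.44144$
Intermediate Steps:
$J = 6$ ($J = 6 \cdot 1 = 6$)
$- \frac{16619}{38689} + \frac{1 \cdot 2 \cdot 0 + 96 J}{-48439} = - \frac{16619}{38689} + \frac{1 \cdot 2 \cdot 0 + 96 \cdot 6}{-48439} = \left(-16619\right) \frac{1}{38689} + \left(2 \cdot 0 + 576\right) \left(- \frac{1}{48439}\right) = - \frac{16619}{38689} + \left(0 + 576\right) \left(- \frac{1}{48439}\right) = - \frac{16619}{38689} + 576 \left(- \frac{1}{48439}\right) = - \frac{16619}{38689} - \frac{576}{48439} = - \frac{827292605}{1874056471}$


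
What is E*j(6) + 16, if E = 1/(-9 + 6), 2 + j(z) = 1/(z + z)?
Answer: 599/36 ≈ 16.639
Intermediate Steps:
j(z) = -2 + 1/(2*z) (j(z) = -2 + 1/(z + z) = -2 + 1/(2*z))
E = -⅓ (E = 1/(-3) = -⅓ ≈ -0.33333)
E*j(6) + 16 = -(-2 + (½)/6)/3 + 16 = -(-2 + (½)*(⅙))/3 + 16 = -(-2 + 1/12)/3 + 16 = -⅓*(-23/12) + 16 = 23/36 + 16 = 599/36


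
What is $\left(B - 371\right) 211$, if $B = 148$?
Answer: $-47053$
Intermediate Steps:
$\left(B - 371\right) 211 = \left(148 - 371\right) 211 = \left(-223\right) 211 = -47053$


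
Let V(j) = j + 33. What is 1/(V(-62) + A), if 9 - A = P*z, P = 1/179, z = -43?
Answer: -179/3537 ≈ -0.050608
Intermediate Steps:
P = 1/179 ≈ 0.0055866
V(j) = 33 + j
A = 1654/179 (A = 9 - (-43)/179 = 9 - 1*(-43/179) = 9 + 43/179 = 1654/179 ≈ 9.2402)
1/(V(-62) + A) = 1/((33 - 62) + 1654/179) = 1/(-29 + 1654/179) = 1/(-3537/179) = -179/3537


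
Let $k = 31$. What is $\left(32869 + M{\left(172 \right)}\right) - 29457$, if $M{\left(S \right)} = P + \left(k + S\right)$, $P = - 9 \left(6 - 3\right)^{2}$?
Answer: $3534$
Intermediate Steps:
$P = -81$ ($P = - 9 \cdot 3^{2} = \left(-9\right) 9 = -81$)
$M{\left(S \right)} = -50 + S$ ($M{\left(S \right)} = -81 + \left(31 + S\right) = -50 + S$)
$\left(32869 + M{\left(172 \right)}\right) - 29457 = \left(32869 + \left(-50 + 172\right)\right) - 29457 = \left(32869 + 122\right) - 29457 = 32991 - 29457 = 3534$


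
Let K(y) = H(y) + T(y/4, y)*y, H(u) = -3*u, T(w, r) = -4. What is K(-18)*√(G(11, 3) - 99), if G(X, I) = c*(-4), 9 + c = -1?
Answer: 126*I*√59 ≈ 967.82*I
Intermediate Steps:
c = -10 (c = -9 - 1 = -10)
G(X, I) = 40 (G(X, I) = -10*(-4) = 40)
K(y) = -7*y (K(y) = -3*y - 4*y = -7*y)
K(-18)*√(G(11, 3) - 99) = (-7*(-18))*√(40 - 99) = 126*√(-59) = 126*(I*√59) = 126*I*√59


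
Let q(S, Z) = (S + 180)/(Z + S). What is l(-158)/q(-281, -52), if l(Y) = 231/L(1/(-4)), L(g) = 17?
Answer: 76923/1717 ≈ 44.801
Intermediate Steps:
q(S, Z) = (180 + S)/(S + Z)
l(Y) = 231/17
l(-158)/q(-281, -52) = 231/(17*(((180 - 281)/(-281 - 52)))) = 231/(17*((-101/(-333)))) = 231/(17*((-1/333*(-101)))) = 231/(17*(101/333)) = (231/17)*(333/101) = 76923/1717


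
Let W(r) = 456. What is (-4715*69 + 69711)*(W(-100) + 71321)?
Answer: -18347923848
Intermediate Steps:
(-4715*69 + 69711)*(W(-100) + 71321) = (-4715*69 + 69711)*(456 + 71321) = (-325335 + 69711)*71777 = -255624*71777 = -18347923848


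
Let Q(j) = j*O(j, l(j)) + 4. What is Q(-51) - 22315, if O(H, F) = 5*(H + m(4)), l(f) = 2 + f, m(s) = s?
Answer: -10326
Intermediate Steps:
O(H, F) = 20 + 5*H (O(H, F) = 5*(H + 4) = 5*(4 + H) = 20 + 5*H)
Q(j) = 4 + j*(20 + 5*j) (Q(j) = j*(20 + 5*j) + 4 = 4 + j*(20 + 5*j))
Q(-51) - 22315 = (4 + 5*(-51)*(4 - 51)) - 22315 = (4 + 5*(-51)*(-47)) - 22315 = (4 + 11985) - 22315 = 11989 - 22315 = -10326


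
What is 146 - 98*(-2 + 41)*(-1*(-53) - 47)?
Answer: -22786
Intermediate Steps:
146 - 98*(-2 + 41)*(-1*(-53) - 47) = 146 - 3822*(53 - 47) = 146 - 3822*6 = 146 - 98*234 = 146 - 22932 = -22786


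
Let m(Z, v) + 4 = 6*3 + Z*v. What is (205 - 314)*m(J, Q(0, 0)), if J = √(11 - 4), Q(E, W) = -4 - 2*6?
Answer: -1526 + 1744*√7 ≈ 3088.2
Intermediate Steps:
Q(E, W) = -16 (Q(E, W) = -4 - 12 = -16)
J = √7 ≈ 2.6458
m(Z, v) = 14 + Z*v (m(Z, v) = -4 + (6*3 + Z*v) = -4 + (18 + Z*v) = 14 + Z*v)
(205 - 314)*m(J, Q(0, 0)) = (205 - 314)*(14 + √7*(-16)) = -109*(14 - 16*√7) = -1526 + 1744*√7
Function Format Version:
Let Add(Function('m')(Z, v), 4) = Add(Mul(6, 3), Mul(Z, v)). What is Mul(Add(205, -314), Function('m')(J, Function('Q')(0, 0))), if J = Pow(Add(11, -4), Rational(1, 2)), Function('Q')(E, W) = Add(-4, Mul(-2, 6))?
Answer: Add(-1526, Mul(1744, Pow(7, Rational(1, 2)))) ≈ 3088.2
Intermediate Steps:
Function('Q')(E, W) = -16 (Function('Q')(E, W) = Add(-4, -12) = -16)
J = Pow(7, Rational(1, 2)) ≈ 2.6458
Function('m')(Z, v) = Add(14, Mul(Z, v)) (Function('m')(Z, v) = Add(-4, Add(Mul(6, 3), Mul(Z, v))) = Add(-4, Add(18, Mul(Z, v))) = Add(14, Mul(Z, v)))
Mul(Add(205, -314), Function('m')(J, Function('Q')(0, 0))) = Mul(Add(205, -314), Add(14, Mul(Pow(7, Rational(1, 2)), -16))) = Mul(-109, Add(14, Mul(-16, Pow(7, Rational(1, 2))))) = Add(-1526, Mul(1744, Pow(7, Rational(1, 2))))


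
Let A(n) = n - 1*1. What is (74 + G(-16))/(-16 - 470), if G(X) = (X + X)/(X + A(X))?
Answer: -1237/8019 ≈ -0.15426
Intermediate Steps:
A(n) = -1 + n (A(n) = n - 1 = -1 + n)
G(X) = 2*X/(-1 + 2*X) (G(X) = (X + X)/(X + (-1 + X)) = (2*X)/(-1 + 2*X) = 2*X/(-1 + 2*X))
(74 + G(-16))/(-16 - 470) = (74 + 2*(-16)/(-1 + 2*(-16)))/(-16 - 470) = (74 + 2*(-16)/(-1 - 32))/(-486) = (74 + 2*(-16)/(-33))*(-1/486) = (74 + 2*(-16)*(-1/33))*(-1/486) = (74 + 32/33)*(-1/486) = (2474/33)*(-1/486) = -1237/8019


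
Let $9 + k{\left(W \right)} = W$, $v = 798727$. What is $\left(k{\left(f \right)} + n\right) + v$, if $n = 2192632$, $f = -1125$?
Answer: $2990225$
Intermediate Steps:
$k{\left(W \right)} = -9 + W$
$\left(k{\left(f \right)} + n\right) + v = \left(\left(-9 - 1125\right) + 2192632\right) + 798727 = \left(-1134 + 2192632\right) + 798727 = 2191498 + 798727 = 2990225$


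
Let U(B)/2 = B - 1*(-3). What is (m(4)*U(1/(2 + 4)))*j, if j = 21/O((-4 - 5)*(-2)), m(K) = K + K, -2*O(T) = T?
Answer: -1064/9 ≈ -118.22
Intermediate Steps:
O(T) = -T/2
m(K) = 2*K
U(B) = 6 + 2*B (U(B) = 2*(B - 1*(-3)) = 2*(B + 3) = 2*(3 + B) = 6 + 2*B)
j = -7/3 (j = 21/((-(-4 - 5)*(-2)/2)) = 21/((-(-9)*(-2)/2)) = 21/((-1/2*18)) = 21/(-9) = 21*(-1/9) = -7/3 ≈ -2.3333)
(m(4)*U(1/(2 + 4)))*j = ((2*4)*(6 + 2/(2 + 4)))*(-7/3) = (8*(6 + 2/6))*(-7/3) = (8*(6 + 2*(1/6)))*(-7/3) = (8*(6 + 1/3))*(-7/3) = (8*(19/3))*(-7/3) = (152/3)*(-7/3) = -1064/9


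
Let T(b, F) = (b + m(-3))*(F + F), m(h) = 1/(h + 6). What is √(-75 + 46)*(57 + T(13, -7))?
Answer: -389*I*√29/3 ≈ -698.28*I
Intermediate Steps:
m(h) = 1/(6 + h)
T(b, F) = 2*F*(⅓ + b) (T(b, F) = (b + 1/(6 - 3))*(F + F) = (b + 1/3)*(2*F) = (b + ⅓)*(2*F) = (⅓ + b)*(2*F) = 2*F*(⅓ + b))
√(-75 + 46)*(57 + T(13, -7)) = √(-75 + 46)*(57 + (⅔)*(-7)*(1 + 3*13)) = √(-29)*(57 + (⅔)*(-7)*(1 + 39)) = (I*√29)*(57 + (⅔)*(-7)*40) = (I*√29)*(57 - 560/3) = (I*√29)*(-389/3) = -389*I*√29/3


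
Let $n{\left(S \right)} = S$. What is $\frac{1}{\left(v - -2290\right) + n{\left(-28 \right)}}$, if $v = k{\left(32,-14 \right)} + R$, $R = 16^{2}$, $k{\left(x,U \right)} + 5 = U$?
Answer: $\frac{1}{2499} \approx 0.00040016$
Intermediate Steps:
$k{\left(x,U \right)} = -5 + U$
$R = 256$
$v = 237$ ($v = \left(-5 - 14\right) + 256 = -19 + 256 = 237$)
$\frac{1}{\left(v - -2290\right) + n{\left(-28 \right)}} = \frac{1}{\left(237 - -2290\right) - 28} = \frac{1}{\left(237 + 2290\right) - 28} = \frac{1}{2527 - 28} = \frac{1}{2499}$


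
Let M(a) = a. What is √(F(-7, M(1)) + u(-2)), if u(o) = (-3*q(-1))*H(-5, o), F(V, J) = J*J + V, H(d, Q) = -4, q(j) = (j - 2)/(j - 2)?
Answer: √6 ≈ 2.4495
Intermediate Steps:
q(j) = 1 (q(j) = (-2 + j)/(-2 + j) = 1)
F(V, J) = V + J² (F(V, J) = J² + V = V + J²)
u(o) = 12 (u(o) = -3*1*(-4) = -3*(-4) = 12)
√(F(-7, M(1)) + u(-2)) = √((-7 + 1²) + 12) = √((-7 + 1) + 12) = √(-6 + 12) = √6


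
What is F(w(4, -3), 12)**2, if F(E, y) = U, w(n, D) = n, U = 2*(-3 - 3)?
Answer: 144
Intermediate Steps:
U = -12 (U = 2*(-6) = -12)
F(E, y) = -12
F(w(4, -3), 12)**2 = (-12)**2 = 144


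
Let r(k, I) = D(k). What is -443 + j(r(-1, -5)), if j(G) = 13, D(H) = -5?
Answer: -430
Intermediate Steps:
r(k, I) = -5
-443 + j(r(-1, -5)) = -443 + 13 = -430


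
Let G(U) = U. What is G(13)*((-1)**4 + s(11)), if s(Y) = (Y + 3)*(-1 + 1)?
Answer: 13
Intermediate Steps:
s(Y) = 0 (s(Y) = (3 + Y)*0 = 0)
G(13)*((-1)**4 + s(11)) = 13*((-1)**4 + 0) = 13*(1 + 0) = 13*1 = 13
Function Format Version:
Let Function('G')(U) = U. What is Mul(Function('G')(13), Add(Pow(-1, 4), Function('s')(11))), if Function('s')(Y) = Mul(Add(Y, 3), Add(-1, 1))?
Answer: 13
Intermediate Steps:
Function('s')(Y) = 0 (Function('s')(Y) = Mul(Add(3, Y), 0) = 0)
Mul(Function('G')(13), Add(Pow(-1, 4), Function('s')(11))) = Mul(13, Add(Pow(-1, 4), 0)) = Mul(13, Add(1, 0)) = Mul(13, 1) = 13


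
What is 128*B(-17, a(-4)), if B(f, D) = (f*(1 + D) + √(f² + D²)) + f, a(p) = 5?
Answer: -15232 + 128*√314 ≈ -12964.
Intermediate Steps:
B(f, D) = f + √(D² + f²) + f*(1 + D) (B(f, D) = (f*(1 + D) + √(D² + f²)) + f = (√(D² + f²) + f*(1 + D)) + f = f + √(D² + f²) + f*(1 + D))
128*B(-17, a(-4)) = 128*(√(5² + (-17)²) + 2*(-17) + 5*(-17)) = 128*(√(25 + 289) - 34 - 85) = 128*(√314 - 34 - 85) = 128*(-119 + √314) = -15232 + 128*√314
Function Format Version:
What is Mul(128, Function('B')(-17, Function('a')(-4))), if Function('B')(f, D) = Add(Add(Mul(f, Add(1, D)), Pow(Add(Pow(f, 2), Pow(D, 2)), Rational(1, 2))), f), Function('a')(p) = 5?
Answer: Add(-15232, Mul(128, Pow(314, Rational(1, 2)))) ≈ -12964.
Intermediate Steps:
Function('B')(f, D) = Add(f, Pow(Add(Pow(D, 2), Pow(f, 2)), Rational(1, 2)), Mul(f, Add(1, D))) (Function('B')(f, D) = Add(Add(Mul(f, Add(1, D)), Pow(Add(Pow(D, 2), Pow(f, 2)), Rational(1, 2))), f) = Add(Add(Pow(Add(Pow(D, 2), Pow(f, 2)), Rational(1, 2)), Mul(f, Add(1, D))), f) = Add(f, Pow(Add(Pow(D, 2), Pow(f, 2)), Rational(1, 2)), Mul(f, Add(1, D))))
Mul(128, Function('B')(-17, Function('a')(-4))) = Mul(128, Add(Pow(Add(Pow(5, 2), Pow(-17, 2)), Rational(1, 2)), Mul(2, -17), Mul(5, -17))) = Mul(128, Add(Pow(Add(25, 289), Rational(1, 2)), -34, -85)) = Mul(128, Add(Pow(314, Rational(1, 2)), -34, -85)) = Mul(128, Add(-119, Pow(314, Rational(1, 2)))) = Add(-15232, Mul(128, Pow(314, Rational(1, 2))))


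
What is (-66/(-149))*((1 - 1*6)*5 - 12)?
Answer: -2442/149 ≈ -16.389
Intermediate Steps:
(-66/(-149))*((1 - 1*6)*5 - 12) = (-66*(-1/149))*((1 - 6)*5 - 12) = 66*(-5*5 - 12)/149 = 66*(-25 - 12)/149 = (66/149)*(-37) = -2442/149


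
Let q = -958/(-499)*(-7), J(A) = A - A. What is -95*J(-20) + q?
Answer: -6706/499 ≈ -13.439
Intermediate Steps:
J(A) = 0
q = -6706/499 (q = -958*(-1/499)*(-7) = (958/499)*(-7) = -6706/499 ≈ -13.439)
-95*J(-20) + q = -95*0 - 6706/499 = 0 - 6706/499 = -6706/499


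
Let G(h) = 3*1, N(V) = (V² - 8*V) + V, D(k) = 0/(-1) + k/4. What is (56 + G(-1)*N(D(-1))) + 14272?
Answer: 229335/16 ≈ 14333.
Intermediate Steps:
D(k) = k/4 (D(k) = 0*(-1) + k*(¼) = 0 + k/4 = k/4)
N(V) = V² - 7*V
G(h) = 3
(56 + G(-1)*N(D(-1))) + 14272 = (56 + 3*(((¼)*(-1))*(-7 + (¼)*(-1)))) + 14272 = (56 + 3*(-(-7 - ¼)/4)) + 14272 = (56 + 3*(-¼*(-29/4))) + 14272 = (56 + 3*(29/16)) + 14272 = (56 + 87/16) + 14272 = 983/16 + 14272 = 229335/16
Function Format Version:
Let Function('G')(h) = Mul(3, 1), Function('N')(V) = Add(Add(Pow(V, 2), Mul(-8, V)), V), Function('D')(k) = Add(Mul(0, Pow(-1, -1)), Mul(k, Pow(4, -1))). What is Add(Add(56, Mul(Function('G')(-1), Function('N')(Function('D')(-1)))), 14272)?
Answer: Rational(229335, 16) ≈ 14333.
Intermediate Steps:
Function('D')(k) = Mul(Rational(1, 4), k) (Function('D')(k) = Add(Mul(0, -1), Mul(k, Rational(1, 4))) = Add(0, Mul(Rational(1, 4), k)) = Mul(Rational(1, 4), k))
Function('N')(V) = Add(Pow(V, 2), Mul(-7, V))
Function('G')(h) = 3
Add(Add(56, Mul(Function('G')(-1), Function('N')(Function('D')(-1)))), 14272) = Add(Add(56, Mul(3, Mul(Mul(Rational(1, 4), -1), Add(-7, Mul(Rational(1, 4), -1))))), 14272) = Add(Add(56, Mul(3, Mul(Rational(-1, 4), Add(-7, Rational(-1, 4))))), 14272) = Add(Add(56, Mul(3, Mul(Rational(-1, 4), Rational(-29, 4)))), 14272) = Add(Add(56, Mul(3, Rational(29, 16))), 14272) = Add(Add(56, Rational(87, 16)), 14272) = Add(Rational(983, 16), 14272) = Rational(229335, 16)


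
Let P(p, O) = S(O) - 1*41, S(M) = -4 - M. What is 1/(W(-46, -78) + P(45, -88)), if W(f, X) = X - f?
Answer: 1/11 ≈ 0.090909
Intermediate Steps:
P(p, O) = -45 - O (P(p, O) = (-4 - O) - 1*41 = (-4 - O) - 41 = -45 - O)
1/(W(-46, -78) + P(45, -88)) = 1/((-78 - 1*(-46)) + (-45 - 1*(-88))) = 1/((-78 + 46) + (-45 + 88)) = 1/(-32 + 43) = 1/11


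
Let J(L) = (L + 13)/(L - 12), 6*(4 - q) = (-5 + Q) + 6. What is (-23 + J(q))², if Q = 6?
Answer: 73984/121 ≈ 611.44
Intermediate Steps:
q = 17/6 (q = 4 - ((-5 + 6) + 6)/6 = 4 - (1 + 6)/6 = 4 - ⅙*7 = 4 - 7/6 = 17/6 ≈ 2.8333)
J(L) = (13 + L)/(-12 + L)
(-23 + J(q))² = (-23 + (13 + 17/6)/(-12 + 17/6))² = (-23 + (95/6)/(-55/6))² = (-23 - 6/55*95/6)² = (-23 - 19/11)² = (-272/11)² = 73984/121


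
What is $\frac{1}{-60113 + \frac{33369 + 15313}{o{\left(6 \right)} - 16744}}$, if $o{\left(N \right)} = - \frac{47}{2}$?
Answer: $- \frac{33535}{2015986819} \approx -1.6635 \cdot 10^{-5}$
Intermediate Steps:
$o{\left(N \right)} = - \frac{47}{2}$ ($o{\left(N \right)} = \left(-47\right) \frac{1}{2} = - \frac{47}{2}$)
$\frac{1}{-60113 + \frac{33369 + 15313}{o{\left(6 \right)} - 16744}} = \frac{1}{-60113 + \frac{33369 + 15313}{- \frac{47}{2} - 16744}} = \frac{1}{-60113 + \frac{48682}{- \frac{33535}{2}}} = \frac{1}{-60113 + 48682 \left(- \frac{2}{33535}\right)} = \frac{1}{-60113 - \frac{97364}{33535}} = \frac{1}{- \frac{2015986819}{33535}} = - \frac{33535}{2015986819}$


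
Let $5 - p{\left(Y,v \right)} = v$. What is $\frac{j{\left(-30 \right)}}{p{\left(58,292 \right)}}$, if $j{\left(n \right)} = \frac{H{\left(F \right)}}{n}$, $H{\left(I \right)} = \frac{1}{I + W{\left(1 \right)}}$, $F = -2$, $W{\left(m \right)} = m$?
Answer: $- \frac{1}{8610} \approx -0.00011614$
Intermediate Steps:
$p{\left(Y,v \right)} = 5 - v$
$H{\left(I \right)} = \frac{1}{1 + I}$ ($H{\left(I \right)} = \frac{1}{I + 1} = \frac{1}{1 + I}$)
$j{\left(n \right)} = - \frac{1}{n}$ ($j{\left(n \right)} = \frac{1}{\left(1 - 2\right) n} = \frac{1}{\left(-1\right) n} = - \frac{1}{n}$)
$\frac{j{\left(-30 \right)}}{p{\left(58,292 \right)}} = \frac{\left(-1\right) \frac{1}{-30}}{5 - 292} = \frac{\left(-1\right) \left(- \frac{1}{30}\right)}{5 - 292} = \frac{1}{30 \left(-287\right)} = \frac{1}{30} \left(- \frac{1}{287}\right) = - \frac{1}{8610}$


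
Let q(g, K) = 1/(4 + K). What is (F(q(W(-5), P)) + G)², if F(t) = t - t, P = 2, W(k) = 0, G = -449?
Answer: 201601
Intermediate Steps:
F(t) = 0
(F(q(W(-5), P)) + G)² = (0 - 449)² = (-449)² = 201601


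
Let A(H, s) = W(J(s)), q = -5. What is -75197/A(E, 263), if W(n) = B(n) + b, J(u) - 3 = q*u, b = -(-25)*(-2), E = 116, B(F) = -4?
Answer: 75197/54 ≈ 1392.5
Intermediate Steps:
b = -50 (b = -5*(-5)*(-2) = 25*(-2) = -50)
J(u) = 3 - 5*u
W(n) = -54 (W(n) = -4 - 50 = -54)
A(H, s) = -54
-75197/A(E, 263) = -75197/(-54) = -75197*(-1/54) = 75197/54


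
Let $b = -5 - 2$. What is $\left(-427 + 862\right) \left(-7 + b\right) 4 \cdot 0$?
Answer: $0$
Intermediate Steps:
$b = -7$
$\left(-427 + 862\right) \left(-7 + b\right) 4 \cdot 0 = \left(-427 + 862\right) \left(-7 - 7\right) 4 \cdot 0 = 435 \left(\left(-14\right) 0\right) = 435 \cdot 0 = 0$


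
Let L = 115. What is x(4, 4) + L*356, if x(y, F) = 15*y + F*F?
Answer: 41016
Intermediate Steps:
x(y, F) = F² + 15*y (x(y, F) = 15*y + F² = F² + 15*y)
x(4, 4) + L*356 = (4² + 15*4) + 115*356 = (16 + 60) + 40940 = 76 + 40940 = 41016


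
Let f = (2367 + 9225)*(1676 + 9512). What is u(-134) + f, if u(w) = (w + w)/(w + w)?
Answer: 129691297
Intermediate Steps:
u(w) = 1 (u(w) = (2*w)/((2*w)) = (2*w)*(1/(2*w)) = 1)
f = 129691296 (f = 11592*11188 = 129691296)
u(-134) + f = 1 + 129691296 = 129691297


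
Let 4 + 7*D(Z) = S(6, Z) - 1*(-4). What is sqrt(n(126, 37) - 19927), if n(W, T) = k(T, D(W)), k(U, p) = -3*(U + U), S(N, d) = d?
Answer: I*sqrt(20149) ≈ 141.95*I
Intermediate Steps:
D(Z) = Z/7 (D(Z) = -4/7 + (Z - 1*(-4))/7 = -4/7 + (Z + 4)/7 = -4/7 + (4 + Z)/7 = -4/7 + (4/7 + Z/7) = Z/7)
k(U, p) = -6*U
n(W, T) = -6*T
sqrt(n(126, 37) - 19927) = sqrt(-6*37 - 19927) = sqrt(-222 - 19927) = sqrt(-20149) = I*sqrt(20149)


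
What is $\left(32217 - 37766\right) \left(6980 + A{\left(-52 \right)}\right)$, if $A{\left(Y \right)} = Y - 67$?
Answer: $-38071689$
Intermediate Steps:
$A{\left(Y \right)} = -67 + Y$ ($A{\left(Y \right)} = Y - 67 = -67 + Y$)
$\left(32217 - 37766\right) \left(6980 + A{\left(-52 \right)}\right) = \left(32217 - 37766\right) \left(6980 - 119\right) = - 5549 \left(6980 - 119\right) = \left(-5549\right) 6861 = -38071689$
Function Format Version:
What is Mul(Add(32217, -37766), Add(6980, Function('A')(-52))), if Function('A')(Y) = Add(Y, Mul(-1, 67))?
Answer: -38071689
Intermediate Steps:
Function('A')(Y) = Add(-67, Y) (Function('A')(Y) = Add(Y, -67) = Add(-67, Y))
Mul(Add(32217, -37766), Add(6980, Function('A')(-52))) = Mul(Add(32217, -37766), Add(6980, Add(-67, -52))) = Mul(-5549, Add(6980, -119)) = Mul(-5549, 6861) = -38071689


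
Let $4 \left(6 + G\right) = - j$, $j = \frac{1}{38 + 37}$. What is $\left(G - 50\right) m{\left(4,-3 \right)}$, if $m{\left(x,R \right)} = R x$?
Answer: $\frac{16801}{25} \approx 672.04$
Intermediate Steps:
$j = \frac{1}{75} \approx 0.013333$
$G = - \frac{1801}{300}$ ($G = -6 + \frac{\left(-1\right) \frac{1}{75}}{4} = -6 + \frac{1}{4} \left(- \frac{1}{75}\right) = -6 - \frac{1}{300} = - \frac{1801}{300} \approx -6.0033$)
$\left(G - 50\right) m{\left(4,-3 \right)} = \left(- \frac{1801}{300} - 50\right) \left(\left(-3\right) 4\right) = \left(- \frac{16801}{300}\right) \left(-12\right) = \frac{16801}{25}$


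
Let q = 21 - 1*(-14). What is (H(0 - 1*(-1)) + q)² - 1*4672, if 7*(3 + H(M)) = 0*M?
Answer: -3648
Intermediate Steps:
q = 35 (q = 21 + 14 = 35)
H(M) = -3 (H(M) = -3 + (0*M)/7 = -3 + (⅐)*0 = -3 + 0 = -3)
(H(0 - 1*(-1)) + q)² - 1*4672 = (-3 + 35)² - 1*4672 = 32² - 4672 = 1024 - 4672 = -3648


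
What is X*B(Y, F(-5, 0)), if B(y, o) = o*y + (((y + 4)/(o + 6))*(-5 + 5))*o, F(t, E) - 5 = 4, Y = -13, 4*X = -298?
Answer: 17433/2 ≈ 8716.5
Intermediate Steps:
X = -149/2 (X = (¼)*(-298) = -149/2 ≈ -74.500)
F(t, E) = 9 (F(t, E) = 5 + 4 = 9)
B(y, o) = o*y (B(y, o) = o*y + (((4 + y)/(6 + o))*0)*o = o*y + 0*o = o*y + 0 = o*y)
X*B(Y, F(-5, 0)) = -1341*(-13)/2 = -149/2*(-117) = 17433/2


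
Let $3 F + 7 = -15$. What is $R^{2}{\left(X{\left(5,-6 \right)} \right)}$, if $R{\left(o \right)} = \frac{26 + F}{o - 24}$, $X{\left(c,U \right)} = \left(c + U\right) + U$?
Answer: $\frac{3136}{8649} \approx 0.36259$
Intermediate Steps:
$F = - \frac{22}{3}$ ($F = - \frac{7}{3} + \frac{1}{3} \left(-15\right) = - \frac{7}{3} - 5 = - \frac{22}{3} \approx -7.3333$)
$X{\left(c,U \right)} = c + 2 U$ ($X{\left(c,U \right)} = \left(U + c\right) + U = c + 2 U$)
$R{\left(o \right)} = \frac{56}{3 \left(-24 + o\right)}$ ($R{\left(o \right)} = \frac{26 - \frac{22}{3}}{o - 24} = \frac{56}{3 \left(-24 + o\right)}$)
$R^{2}{\left(X{\left(5,-6 \right)} \right)} = \left(\frac{56}{3 \left(-24 + \left(5 + 2 \left(-6\right)\right)\right)}\right)^{2} = \left(\frac{56}{3 \left(-24 + \left(5 - 12\right)\right)}\right)^{2} = \left(\frac{56}{3 \left(-24 - 7\right)}\right)^{2} = \left(\frac{56}{3 \left(-31\right)}\right)^{2} = \left(\frac{56}{3} \left(- \frac{1}{31}\right)\right)^{2} = \left(- \frac{56}{93}\right)^{2} = \frac{3136}{8649}$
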